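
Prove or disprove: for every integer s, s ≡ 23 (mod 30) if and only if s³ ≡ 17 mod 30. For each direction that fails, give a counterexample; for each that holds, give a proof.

Both implications hold.

(→) Suppose s ≡ 23 (mod 30). Write s = 30j + 23. Then (30j + 23)³ = 27000j³ + 62100j² + 47610j + 12167 = 30(900j³ + 2070j² + 1587j + 405) + 17, so s³ ≡ 17 (mod 30).

(←) Conversely, suppose s³ ≡ 17 (mod 30). The only residue r in {0, …, 29} with r³ ≡ 17 (mod 30) is r = 23, so s ≡ 23 (mod 30).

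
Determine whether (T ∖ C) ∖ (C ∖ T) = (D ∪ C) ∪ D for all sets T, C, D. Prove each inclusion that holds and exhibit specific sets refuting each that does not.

(⟹) This inclusion fails. Take T = {1}, C = ∅, D = ∅; then 1 ∈ (T ∖ C) ∖ (C ∖ T) but 1 ∉ (D ∪ C) ∪ D.

(⟸) This inclusion fails. Take T = ∅, C = {1}, D = ∅; then 1 ∈ (D ∪ C) ∪ D but 1 ∉ (T ∖ C) ∖ (C ∖ T).

Neither inclusion holds.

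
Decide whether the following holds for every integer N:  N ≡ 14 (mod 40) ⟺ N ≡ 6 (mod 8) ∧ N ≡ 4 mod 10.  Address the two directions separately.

(⟹) Suppose N ≡ 14 (mod 40); write N = 40j + 14. Since 8 ∣ 40, reducing mod 8 gives N ≡ 14 ≡ 6 (mod 8); since 10 ∣ 40, reducing mod 10 gives N ≡ 14 ≡ 4 (mod 10).

(⟸) Conversely, if N ≡ 6 (mod 8) and N ≡ 4 (mod 10), then by the Chinese remainder theorem N ≡ 14 (mod 40). This is exactly N ≡ 14 (mod 40).

Both implications hold.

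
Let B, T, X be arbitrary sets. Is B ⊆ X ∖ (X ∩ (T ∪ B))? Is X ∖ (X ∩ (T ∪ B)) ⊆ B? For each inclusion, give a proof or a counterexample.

Forward inclusion. This inclusion fails. Take B = {1}, T = ∅, X = ∅; then 1 ∈ B but 1 ∉ X ∖ (X ∩ (T ∪ B)).

Reverse inclusion. This inclusion fails. Take B = ∅, T = ∅, X = {1}; then 1 ∈ X ∖ (X ∩ (T ∪ B)) but 1 ∉ B.

(⊆) fails and (⊇) fails.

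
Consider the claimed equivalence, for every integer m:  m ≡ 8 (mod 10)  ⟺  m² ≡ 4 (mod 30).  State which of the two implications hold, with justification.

[⇒] This fails: take m = 18. Then 18 ≡ 8 (mod 10), but 18² = 324 ≡ 24 (mod 30), not 4.

[⇐] This fails: take m = 2. Then 2² = 4 ≡ 4 (mod 30), yet 2 ≡ 2 (mod 10), not 8.

Neither implication holds.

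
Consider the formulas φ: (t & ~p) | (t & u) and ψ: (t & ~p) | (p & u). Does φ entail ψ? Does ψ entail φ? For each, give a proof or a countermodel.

Not equivalent: only (⇒) holds.

Forward direction. Assume the antecedent. If p is true, the antecedent forces (p = T, t = T, u = T), and (t & ~p) | (p & u) holds there. If p is false, the antecedent forces (p = F, t = T, u = F) or (p = F, t = T, u = T), and (t & ~p) | (p & u) holds there. Either way (t & ~p) | (p & u) holds.

Converse. This fails. Under p = T, t = F, u = T, the left side is false but the right side is true.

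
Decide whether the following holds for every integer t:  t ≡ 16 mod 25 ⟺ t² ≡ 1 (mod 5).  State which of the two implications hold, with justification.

(⇒) Suppose t ≡ 16 (mod 25). Then t² ≡ 16² = 256 (mod 25), and since 5 ∣ 25, also t² ≡ 1 (mod 5).

(⇐) This fails: take t = 1. Then 1² = 1 ≡ 1 (mod 5), yet 1 ≡ 1 (mod 25), not 16.

Not equivalent: only (⇒) holds.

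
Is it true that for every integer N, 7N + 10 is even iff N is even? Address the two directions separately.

(⟹) Suppose 7N + 10 is even. Since 7 is odd, 7N and N have the same parity, so 7N + 10 ≡ N + 10 (mod 2). As 10 is even, 7N + 10 is even exactly when N is even. Thus N is even.

(⟸) Conversely, suppose N is even; write N = 2j. Then 7N + 10 = 7·(2j) + 10 = 2·7j + 10, which is even.

The biconditional holds.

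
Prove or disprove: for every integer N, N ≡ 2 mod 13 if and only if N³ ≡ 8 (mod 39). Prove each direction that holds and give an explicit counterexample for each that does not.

[⇒] This fails: take N = 15. Then 15 ≡ 2 (mod 13), but 15³ = 3375 ≡ 21 (mod 39), not 8.

[⇐] This fails: take N = 5. Then 5³ = 125 ≡ 8 (mod 39), yet 5 ≡ 5 (mod 13), not 2.

Neither implication holds.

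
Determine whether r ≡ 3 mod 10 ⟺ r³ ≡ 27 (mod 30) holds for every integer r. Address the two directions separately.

(⇒) fails; (⇐) holds.

[⇒] This fails: take r = 13. Then 13 ≡ 3 (mod 10), but 13³ = 2197 ≡ 7 (mod 30), not 27.

[⇐] Conversely, the residues r modulo 30 with r³ ≡ 27 (mod 30) are exactly {3}, and each is ≡ 3 (mod 10).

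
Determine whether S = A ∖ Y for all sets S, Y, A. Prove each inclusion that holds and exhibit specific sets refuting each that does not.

Neither inclusion holds.

Forward inclusion. This inclusion fails. Take S = {1}, Y = ∅, A = ∅; then 1 ∈ S but 1 ∉ A ∖ Y.

Reverse inclusion. This inclusion fails. Take S = ∅, Y = ∅, A = {1}; then 1 ∈ A ∖ Y but 1 ∉ S.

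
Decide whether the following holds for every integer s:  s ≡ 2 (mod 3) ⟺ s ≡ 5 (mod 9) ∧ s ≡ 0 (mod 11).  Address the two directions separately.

(⇒) This fails: s = 2 gives 2 ≡ 2 (mod 3) but 2 ≡ 2 (mod 9), so the conjunction on the right does not hold.

(⇐) Conversely, if s ≡ 5 (mod 9) and s ≡ 0 (mod 11), then by the Chinese remainder theorem s ≡ 77 (mod 99). Since 77 ≡ 2 (mod 3) and 3 ∣ 99, we get s ≡ 2 (mod 3).

Only the reverse direction holds.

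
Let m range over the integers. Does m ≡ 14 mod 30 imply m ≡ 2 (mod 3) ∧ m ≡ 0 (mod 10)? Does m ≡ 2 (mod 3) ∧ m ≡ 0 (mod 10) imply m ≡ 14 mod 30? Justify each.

Both directions fail.

(⟹) This fails: m = 14 gives 14 ≡ 14 (mod 30) but 14 ≡ 4 (mod 10), so the conjunction on the right does not hold.

(⟸) This fails: m = 20 satisfies both congruences on the right (20 ≡ 2 mod 3 and 20 ≡ 0 mod 10) yet 20 ≡ 20 (mod 30), not 14.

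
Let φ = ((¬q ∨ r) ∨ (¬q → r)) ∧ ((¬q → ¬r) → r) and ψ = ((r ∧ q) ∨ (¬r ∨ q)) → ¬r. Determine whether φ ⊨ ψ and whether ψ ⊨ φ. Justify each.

(→) This fails. Under r = T, q = T, the left side is true but the right side is false.

(←) This fails. Under r = F, q = F, the left side is false but the right side is true.

Both directions fail.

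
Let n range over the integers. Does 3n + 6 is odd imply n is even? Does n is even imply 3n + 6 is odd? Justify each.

(→) This fails: n = 5 gives 3n + 6 = 21, which is odd, but 5 is odd, not even.

(←) This also fails: n = 4 is even, but 3n + 6 = 18 is even, not odd.

(⇒) fails and (⇐) fails.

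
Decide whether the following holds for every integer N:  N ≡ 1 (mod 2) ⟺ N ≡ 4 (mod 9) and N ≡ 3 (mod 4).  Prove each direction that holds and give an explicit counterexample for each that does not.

Not equivalent: only (⇐) holds.

(⇐) If N ≡ 4 (mod 9) and N ≡ 3 (mod 4), then by the Chinese remainder theorem N ≡ 31 (mod 36). Since 31 ≡ 1 (mod 2) and 2 ∣ 36, we get N ≡ 1 (mod 2).

(⇒) This fails: N = 1 gives 1 ≡ 1 (mod 2) but 1 ≡ 1 (mod 9), so the conjunction on the right does not hold.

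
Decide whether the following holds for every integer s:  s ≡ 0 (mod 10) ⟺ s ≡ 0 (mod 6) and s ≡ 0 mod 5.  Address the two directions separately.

(⇒) fails; (⇐) holds.

(→) This fails: s = 10 gives 10 ≡ 0 (mod 10) but 10 ≡ 4 (mod 6), so the conjunction on the right does not hold.

(←) Conversely, if s ≡ 0 (mod 6) and s ≡ 0 (mod 5), then by the Chinese remainder theorem s ≡ 0 (mod 30). Since 0 ≡ 0 (mod 10) and 10 ∣ 30, we get s ≡ 0 (mod 10).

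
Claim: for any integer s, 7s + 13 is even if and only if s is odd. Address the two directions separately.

(⇐) Suppose s is odd; write s = 2j + 1. Then 7s + 13 = 7·(2j + 1) + 13 = 2·7j + 20, which is even.

(⇒) Suppose 7s + 13 is even. Since 7 is odd, 7s and s have the same parity, so 7s + 13 ≡ s + 13 (mod 2). As 13 is odd, 7s + 13 is even exactly when s is odd. Thus s is odd.

The biconditional holds.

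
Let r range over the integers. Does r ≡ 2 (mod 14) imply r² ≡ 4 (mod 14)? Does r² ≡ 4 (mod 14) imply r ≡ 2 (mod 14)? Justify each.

[⇒] Suppose r ≡ 2 (mod 14). Write r = 14j + 2. Then (14j + 2)² = 196j² + 56j + 4 = 14(14j² + 4j) + 4, so r² ≡ 4 (mod 14).

[⇐] This fails: take r = 12. Then 12² = 144 ≡ 4 (mod 14), yet 12 ≡ 12 (mod 14), not 2.

Not equivalent: only (⇒) holds.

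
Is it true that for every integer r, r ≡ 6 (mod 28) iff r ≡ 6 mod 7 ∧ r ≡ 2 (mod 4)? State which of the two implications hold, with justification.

[⇒] Suppose r ≡ 6 (mod 28); write r = 28j + 6. Since 7 ∣ 28, reducing mod 7 gives r ≡ 6 (mod 7); since 4 ∣ 28, reducing mod 4 gives r ≡ 6 ≡ 2 (mod 4).

[⇐] Conversely, if r ≡ 6 (mod 7) and r ≡ 2 (mod 4), then by the Chinese remainder theorem r ≡ 6 (mod 28). This is exactly r ≡ 6 (mod 28).

Both implications hold.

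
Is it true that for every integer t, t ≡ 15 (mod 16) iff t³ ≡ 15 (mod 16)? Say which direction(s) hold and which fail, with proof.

Both implications hold.

(⇒) Suppose t ≡ 15 (mod 16). Write t = 16j + 15. Then (16j + 15)³ = 4096j³ + 11520j² + 10800j + 3375 = 16(256j³ + 720j² + 675j + 210) + 15, so t³ ≡ 15 (mod 16).

(⇐) Conversely, suppose t³ ≡ 15 (mod 16). The only residue r in {0, …, 15} with r³ ≡ 15 (mod 16) is r = 15, so t ≡ 15 (mod 16).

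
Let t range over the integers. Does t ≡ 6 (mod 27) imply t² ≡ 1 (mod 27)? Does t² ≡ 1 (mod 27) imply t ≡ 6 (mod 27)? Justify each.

Forward direction. This fails: take t = 6. Then 6 ≡ 6 (mod 27), but 6² = 36 ≡ 9 (mod 27), not 1.

Converse. This fails: take t = 1. Then 1² = 1 ≡ 1 (mod 27), yet 1 ≡ 1 (mod 27), not 6.

Neither implication holds.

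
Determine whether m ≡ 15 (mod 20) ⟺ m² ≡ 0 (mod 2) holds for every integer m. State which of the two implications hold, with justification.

Both directions fail.

Forward direction. This fails: take m = 15. Then 15 ≡ 15 (mod 20), but 15² = 225 ≡ 1 (mod 2), not 0.

Converse. This fails: take m = 0. Then 0² = 0 ≡ 0 (mod 2), yet 0 ≡ 0 (mod 20), not 15.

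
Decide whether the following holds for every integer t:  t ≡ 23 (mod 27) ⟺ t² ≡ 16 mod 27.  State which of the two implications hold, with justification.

The forward direction holds; the converse fails.

(⟹) Suppose t ≡ 23 (mod 27). Write t = 27j + 23. Then (27j + 23)² = 729j² + 1242j + 529 = 27(27j² + 46j + 19) + 16, so t² ≡ 16 (mod 27).

(⟸) This fails: take t = 4. Then 4² = 16 ≡ 16 (mod 27), yet 4 ≡ 4 (mod 27), not 23.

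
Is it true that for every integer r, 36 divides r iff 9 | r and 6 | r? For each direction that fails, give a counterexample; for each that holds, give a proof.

Only the forward implication holds.

Forward direction. If 36 ∣ r, write r = 36q. Since 36 = 4·9, r = 9·(4q), so 9 ∣ r; and since 36 = 6·6, r = 6·(6q), so 6 ∣ r.

Converse. This fails: take r = 18. Both 9 ∣ 18 and 6 ∣ 18, yet 18 is not a multiple of 36 (since 18 = 0·36 + 18), so 36 ∤ 18.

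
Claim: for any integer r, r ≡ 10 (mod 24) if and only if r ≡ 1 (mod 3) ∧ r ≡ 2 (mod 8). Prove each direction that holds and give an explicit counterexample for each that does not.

(⇐) If r ≡ 1 (mod 3) and r ≡ 2 (mod 8), then by the Chinese remainder theorem r ≡ 10 (mod 24). This is exactly r ≡ 10 (mod 24).

(⇒) Suppose r ≡ 10 (mod 24); write r = 24j + 10. Since 3 ∣ 24, reducing mod 3 gives r ≡ 10 ≡ 1 (mod 3); since 8 ∣ 24, reducing mod 8 gives r ≡ 10 ≡ 2 (mod 8).

Both directions hold.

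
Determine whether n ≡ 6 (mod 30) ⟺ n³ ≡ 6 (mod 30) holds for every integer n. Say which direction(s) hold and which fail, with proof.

(→) Suppose n ≡ 6 (mod 30). Write n = 30j + 6. Then (30j + 6)³ = 27000j³ + 16200j² + 3240j + 216 = 30(900j³ + 540j² + 108j + 7) + 6, so n³ ≡ 6 (mod 30).

(←) Conversely, suppose n³ ≡ 6 (mod 30). The only residue r in {0, …, 29} with r³ ≡ 6 (mod 30) is r = 6, so n ≡ 6 (mod 30).

Both implications hold.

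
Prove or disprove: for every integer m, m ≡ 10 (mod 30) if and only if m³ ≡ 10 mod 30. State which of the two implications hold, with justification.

Forward direction. Suppose m ≡ 10 (mod 30). Write m = 30j + 10. Then (30j + 10)³ = 27000j³ + 27000j² + 9000j + 1000 = 30(900j³ + 900j² + 300j + 33) + 10, so m³ ≡ 10 (mod 30).

Converse. Suppose m³ ≡ 10 (mod 30). The only residue r in {0, …, 29} with r³ ≡ 10 (mod 30) is r = 10, so m ≡ 10 (mod 30).

Equivalent; both directions hold.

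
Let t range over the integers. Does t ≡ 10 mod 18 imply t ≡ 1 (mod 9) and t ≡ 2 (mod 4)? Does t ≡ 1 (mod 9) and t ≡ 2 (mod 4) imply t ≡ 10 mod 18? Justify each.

[⇒] This fails: t = 28 gives 28 ≡ 10 (mod 18) but 28 ≡ 0 (mod 4), so the conjunction on the right does not hold.

[⇐] Conversely, if t ≡ 1 (mod 9) and t ≡ 2 (mod 4), then by the Chinese remainder theorem t ≡ 10 (mod 36). Since 10 ≡ 10 (mod 18) and 18 ∣ 36, we get t ≡ 10 (mod 18).

Only the reverse direction holds.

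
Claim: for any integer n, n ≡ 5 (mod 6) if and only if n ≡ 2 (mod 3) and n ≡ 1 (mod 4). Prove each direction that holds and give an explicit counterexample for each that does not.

Only the reverse direction holds.

(→) This fails: n = 11 gives 11 ≡ 5 (mod 6) but 11 ≡ 3 (mod 4), so the conjunction on the right does not hold.

(←) Conversely, if n ≡ 2 (mod 3) and n ≡ 1 (mod 4), then by the Chinese remainder theorem n ≡ 5 (mod 12). Since 5 ≡ 5 (mod 6) and 6 ∣ 12, we get n ≡ 5 (mod 6).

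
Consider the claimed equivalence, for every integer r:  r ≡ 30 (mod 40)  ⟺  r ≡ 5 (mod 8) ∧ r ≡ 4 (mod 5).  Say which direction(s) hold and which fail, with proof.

Forward direction. This fails: r = 30 gives 30 ≡ 30 (mod 40) but 30 ≡ 6 (mod 8), so the conjunction on the right does not hold.

Converse. This fails: r = 29 satisfies both congruences on the right (29 ≡ 5 mod 8 and 29 ≡ 4 mod 5) yet 29 ≡ 29 (mod 40), not 30.

Neither implication holds.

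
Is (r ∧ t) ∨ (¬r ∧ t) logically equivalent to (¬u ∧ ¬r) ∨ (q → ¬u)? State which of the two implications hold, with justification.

(⇒) This fails. Under u = T, t = T, r = F, q = T, the left side is true but the right side is false.

(⇐) This fails. Under u = F, t = F, r = F, q = F, the left side is false but the right side is true.

Neither implication holds.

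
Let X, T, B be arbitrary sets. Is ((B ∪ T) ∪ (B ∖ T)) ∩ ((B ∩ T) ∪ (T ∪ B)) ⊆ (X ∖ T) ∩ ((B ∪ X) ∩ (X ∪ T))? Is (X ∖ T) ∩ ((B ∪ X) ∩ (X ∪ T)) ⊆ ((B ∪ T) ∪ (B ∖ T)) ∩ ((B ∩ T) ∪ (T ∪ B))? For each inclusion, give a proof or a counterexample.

Both inclusions fail.

Forward inclusion. This inclusion fails. Take X = ∅, T = {1}, B = ∅; then 1 ∈ ((B ∪ T) ∪ (B ∖ T)) ∩ ((B ∩ T) ∪ (T ∪ B)) but 1 ∉ (X ∖ T) ∩ ((B ∪ X) ∩ (X ∪ T)).

Reverse inclusion. This inclusion fails. Take X = {1}, T = ∅, B = ∅; then 1 ∈ (X ∖ T) ∩ ((B ∪ X) ∩ (X ∪ T)) but 1 ∉ ((B ∪ T) ∪ (B ∖ T)) ∩ ((B ∩ T) ∪ (T ∪ B)).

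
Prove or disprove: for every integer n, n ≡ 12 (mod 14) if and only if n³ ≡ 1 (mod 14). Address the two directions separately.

Both directions fail.

[⇒] This fails: take n = 12. Then 12 ≡ 12 (mod 14), but 12³ = 1728 ≡ 6 (mod 14), not 1.

[⇐] This fails: take n = 1. Then 1³ = 1 ≡ 1 (mod 14), yet 1 ≡ 1 (mod 14), not 12.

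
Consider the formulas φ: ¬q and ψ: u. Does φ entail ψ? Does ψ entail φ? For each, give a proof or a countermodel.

(⟹) This fails. Under q = F, u = F, the left side is true but the right side is false.

(⟸) This fails. Under q = T, u = T, the left side is false but the right side is true.

Neither direction holds.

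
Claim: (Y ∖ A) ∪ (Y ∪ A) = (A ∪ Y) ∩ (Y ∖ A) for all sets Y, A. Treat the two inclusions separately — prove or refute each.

Forward inclusion. This inclusion fails. Take Y = ∅, A = {1}; then 1 ∈ (Y ∖ A) ∪ (Y ∪ A) but 1 ∉ (A ∪ Y) ∩ (Y ∖ A).

Reverse inclusion. Let x ∈ (A ∪ Y) ∩ (Y ∖ A). Then x ∈ Y and x ∉ A, from which x ∈ (Y ∖ A) ∪ (Y ∪ A).

(⊆) fails; (⊇) holds.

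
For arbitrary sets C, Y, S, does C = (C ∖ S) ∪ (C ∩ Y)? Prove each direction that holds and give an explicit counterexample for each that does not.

The sets are not equal: only the reverse inclusion holds.

Forward inclusion. This inclusion fails. Take C = {1}, Y = ∅, S = {1}; then 1 ∈ C but 1 ∉ (C ∖ S) ∪ (C ∩ Y).

Reverse inclusion. Let x ∈ (C ∖ S) ∪ (C ∩ Y). Then either x ∈ C and x ∉ Y, S; or x ∈ C ∩ Y and x ∉ S; or x ∈ C ∩ Y ∩ S. In each case x ∈ C, so (C ∖ S) ∪ (C ∩ Y) ⊆ C.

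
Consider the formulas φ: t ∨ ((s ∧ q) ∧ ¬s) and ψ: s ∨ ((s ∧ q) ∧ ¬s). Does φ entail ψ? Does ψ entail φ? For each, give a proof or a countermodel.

Neither implication holds.

(→) This fails. Under t = T, q = F, s = F, the left side is true but the right side is false.

(←) This fails. Under t = F, q = F, s = T, the left side is false but the right side is true.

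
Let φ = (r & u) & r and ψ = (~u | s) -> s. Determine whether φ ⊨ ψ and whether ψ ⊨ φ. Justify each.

(⇒) holds; (⇐) fails.

(⟹) Assume the antecedent. If r is true, the antecedent forces (r = T, s = F, u = T) or (r = T, s = T, u = T), and (~u | s) -> s holds there. If r is false, the antecedent cannot hold. Either way (~u | s) -> s holds.

(⟸) This fails. Under r = F, s = T, u = F, the left side is false but the right side is true.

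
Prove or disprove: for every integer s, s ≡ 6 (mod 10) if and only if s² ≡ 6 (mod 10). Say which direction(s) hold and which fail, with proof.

Not equivalent: only (⇒) holds.

(⟹) Suppose s ≡ 6 (mod 10). Write s = 10j + 6. Then (10j + 6)² = 100j² + 120j + 36 = 10(10j² + 12j + 3) + 6, so s² ≡ 6 (mod 10).

(⟸) This fails: take s = 4. Then 4² = 16 ≡ 6 (mod 10), yet 4 ≡ 4 (mod 10), not 6.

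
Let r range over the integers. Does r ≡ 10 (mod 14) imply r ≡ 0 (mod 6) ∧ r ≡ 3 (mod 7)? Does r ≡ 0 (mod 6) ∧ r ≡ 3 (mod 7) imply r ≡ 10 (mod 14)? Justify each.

(⇒) fails; (⇐) holds.

Converse. If r ≡ 0 (mod 6) and r ≡ 3 (mod 7), then by the Chinese remainder theorem r ≡ 24 (mod 42). Since 24 ≡ 10 (mod 14) and 14 ∣ 42, we get r ≡ 10 (mod 14).

Forward direction. This fails: r = 10 gives 10 ≡ 10 (mod 14) but 10 ≡ 4 (mod 6), so the conjunction on the right does not hold.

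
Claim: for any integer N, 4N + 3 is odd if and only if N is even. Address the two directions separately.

(⟹) This fails: take N = 3. Then 4N + 3 = 15, which is odd, yet N = 3 is odd, not even.

(⟸) Suppose N is even. Since 4 is even, 4N is even for every N, so 4N + 3 has the same parity as 3, which is odd. Hence 4N + 3 is odd.

Not equivalent: only (⇐) holds.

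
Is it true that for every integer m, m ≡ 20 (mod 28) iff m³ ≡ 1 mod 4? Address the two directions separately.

(⟹) This fails: take m = 20. Then 20 ≡ 20 (mod 28), but 20³ = 8000 ≡ 0 (mod 4), not 1.

(⟸) This fails: take m = 1. Then 1³ = 1 ≡ 1 (mod 4), yet 1 ≡ 1 (mod 28), not 20.

Neither implication holds.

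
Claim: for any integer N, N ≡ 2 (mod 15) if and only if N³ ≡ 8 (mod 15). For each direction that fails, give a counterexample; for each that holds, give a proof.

(⇐) Suppose N³ ≡ 8 (mod 15). The only residue r in {0, …, 14} with r³ ≡ 8 (mod 15) is r = 2, so N ≡ 2 (mod 15).

(⇒) Suppose N ≡ 2 (mod 15). Write N = 15j + 2. Then (15j + 2)³ = 3375j³ + 1350j² + 180j + 8 = 15(225j³ + 90j² + 12j) + 8, so N³ ≡ 8 (mod 15).

Both directions hold; the statement is true.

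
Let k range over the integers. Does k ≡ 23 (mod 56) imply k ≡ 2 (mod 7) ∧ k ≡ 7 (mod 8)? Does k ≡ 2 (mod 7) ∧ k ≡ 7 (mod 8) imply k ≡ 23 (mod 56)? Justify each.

Both directions hold.

(⇒) Suppose k ≡ 23 (mod 56); write k = 56j + 23. Since 7 ∣ 56, reducing mod 7 gives k ≡ 23 ≡ 2 (mod 7); since 8 ∣ 56, reducing mod 8 gives k ≡ 23 ≡ 7 (mod 8).

(⇐) Conversely, if k ≡ 2 (mod 7) and k ≡ 7 (mod 8), then by the Chinese remainder theorem k ≡ 23 (mod 56). This is exactly k ≡ 23 (mod 56).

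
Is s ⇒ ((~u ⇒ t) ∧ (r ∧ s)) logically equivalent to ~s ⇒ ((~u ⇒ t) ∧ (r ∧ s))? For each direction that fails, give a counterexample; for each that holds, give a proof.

(⇒) This fails. Under r = F, u = F, s = F, t = F, the left side is true but the right side is false.

(⇐) This fails. Under r = F, u = F, s = T, t = F, the left side is false but the right side is true.

Both directions fail.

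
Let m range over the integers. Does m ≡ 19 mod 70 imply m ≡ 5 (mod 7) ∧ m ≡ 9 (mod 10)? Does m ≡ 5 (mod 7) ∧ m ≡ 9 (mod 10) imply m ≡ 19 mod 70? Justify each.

Equivalent; both directions hold.

(→) Suppose m ≡ 19 (mod 70); write m = 70j + 19. Since 7 ∣ 70, reducing mod 7 gives m ≡ 19 ≡ 5 (mod 7); since 10 ∣ 70, reducing mod 10 gives m ≡ 19 ≡ 9 (mod 10).

(←) Conversely, if m ≡ 5 (mod 7) and m ≡ 9 (mod 10), then by the Chinese remainder theorem m ≡ 19 (mod 70). This is exactly m ≡ 19 (mod 70).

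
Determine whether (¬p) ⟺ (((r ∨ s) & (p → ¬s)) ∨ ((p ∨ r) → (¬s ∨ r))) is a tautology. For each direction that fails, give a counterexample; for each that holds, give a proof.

[⇒] Assume the antecedent. If s is true, the antecedent forces (s = T, r = F, p = F) or (s = T, r = T, p = F), and the consequent holds there. If s is false, the consequent reduces to true regardless of the other variables. Either way the consequent holds.

[⇐] This fails. Under s = F, r = F, p = T, the left side is false but the right side is true.

The forward direction holds; the converse fails.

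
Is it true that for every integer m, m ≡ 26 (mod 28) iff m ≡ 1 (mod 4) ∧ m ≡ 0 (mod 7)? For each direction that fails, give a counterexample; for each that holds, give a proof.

[⇒] This fails: m = 26 gives 26 ≡ 26 (mod 28) but 26 ≡ 2 (mod 4), so the conjunction on the right does not hold.

[⇐] This fails: m = 21 satisfies both congruences on the right (21 ≡ 1 mod 4 and 21 ≡ 0 mod 7) yet 21 ≡ 21 (mod 28), not 26.

Both directions fail.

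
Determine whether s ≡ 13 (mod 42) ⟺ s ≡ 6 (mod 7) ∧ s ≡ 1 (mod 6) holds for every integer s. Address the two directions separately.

Both directions hold; the statement is true.

(→) Suppose s ≡ 13 (mod 42); write s = 42j + 13. Since 7 ∣ 42, reducing mod 7 gives s ≡ 13 ≡ 6 (mod 7); since 6 ∣ 42, reducing mod 6 gives s ≡ 13 ≡ 1 (mod 6).

(←) Conversely, if s ≡ 6 (mod 7) and s ≡ 1 (mod 6), then by the Chinese remainder theorem s ≡ 13 (mod 42). This is exactly s ≡ 13 (mod 42).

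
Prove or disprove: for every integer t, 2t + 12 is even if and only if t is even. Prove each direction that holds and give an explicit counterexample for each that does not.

[⇒] This fails: take t = 1. Then 2t + 12 = 14, which is even, yet t = 1 is odd, not even.

[⇐] Suppose t is even. Since 2 is even, 2t is even for every t, so 2t + 12 has the same parity as 12, which is even. Hence 2t + 12 is even.

Only the reverse direction holds.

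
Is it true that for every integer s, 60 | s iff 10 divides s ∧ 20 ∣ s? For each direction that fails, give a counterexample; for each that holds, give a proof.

(⟹) If 60 ∣ s, write s = 60q. Since 60 = 6·10, s = 10·(6q), so 10 ∣ s; and since 60 = 3·20, s = 20·(3q), so 20 ∣ s.

(⟸) This fails: take s = 20. Both 10 ∣ 20 and 20 ∣ 20, yet 20 is not a multiple of 60 (since 20 = 0·60 + 20), so 60 ∤ 20.

Only the forward implication holds.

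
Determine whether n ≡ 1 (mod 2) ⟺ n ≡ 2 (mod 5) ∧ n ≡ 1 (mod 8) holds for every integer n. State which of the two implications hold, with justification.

Only the reverse direction holds.

Forward direction. This fails: n = 1 gives 1 ≡ 1 (mod 2) but 1 ≡ 1 (mod 5), so the conjunction on the right does not hold.

Converse. If n ≡ 2 (mod 5) and n ≡ 1 (mod 8), then by the Chinese remainder theorem n ≡ 17 (mod 40). Since 17 ≡ 1 (mod 2) and 2 ∣ 40, we get n ≡ 1 (mod 2).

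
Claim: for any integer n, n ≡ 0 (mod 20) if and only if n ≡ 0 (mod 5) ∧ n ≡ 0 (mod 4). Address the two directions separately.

The biconditional holds.

(⇒) Suppose n ≡ 0 (mod 20); write n = 20j + 0. Since 5 ∣ 20, reducing mod 5 gives n ≡ 0 (mod 5); since 4 ∣ 20, reducing mod 4 gives n ≡ 0 (mod 4).

(⇐) Conversely, if n ≡ 0 (mod 5) and n ≡ 0 (mod 4), then by the Chinese remainder theorem n ≡ 0 (mod 20). This is exactly n ≡ 0 (mod 20).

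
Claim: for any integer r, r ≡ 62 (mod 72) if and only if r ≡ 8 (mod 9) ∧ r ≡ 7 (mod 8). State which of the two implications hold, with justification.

Both directions fail.

(⇒) This fails: r = 62 gives 62 ≡ 62 (mod 72) but 62 ≡ 6 (mod 8), so the conjunction on the right does not hold.

(⇐) This fails: r = 71 satisfies both congruences on the right (71 ≡ 8 mod 9 and 71 ≡ 7 mod 8) yet 71 ≡ 71 (mod 72), not 62.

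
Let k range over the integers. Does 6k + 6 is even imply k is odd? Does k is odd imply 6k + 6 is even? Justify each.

The forward direction fails; the converse holds.

Forward direction. This fails: take k = 4. Then 6k + 6 = 30, which is even, yet k = 4 is even, not odd.

Converse. Suppose k is odd. Since 6 is even, 6k is even for every k, so 6k + 6 has the same parity as 6, which is even. Hence 6k + 6 is even.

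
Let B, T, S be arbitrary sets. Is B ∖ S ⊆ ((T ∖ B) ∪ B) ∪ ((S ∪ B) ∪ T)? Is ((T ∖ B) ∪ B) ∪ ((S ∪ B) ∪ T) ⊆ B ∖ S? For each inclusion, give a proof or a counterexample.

(⟹) Let x ∈ B ∖ S. Then either x ∈ B and x ∉ T, S; or x ∈ B ∩ T and x ∉ S. In each case x ∈ ((T ∖ B) ∪ B) ∪ ((S ∪ B) ∪ T), so B ∖ S ⊆ ((T ∖ B) ∪ B) ∪ ((S ∪ B) ∪ T).

(⟸) This inclusion fails. Take B = ∅, T = {1}, S = ∅; then 1 ∈ ((T ∖ B) ∪ B) ∪ ((S ∪ B) ∪ T) but 1 ∉ B ∖ S.

Only the forward inclusion holds.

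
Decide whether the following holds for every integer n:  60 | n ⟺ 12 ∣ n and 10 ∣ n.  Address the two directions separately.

(←) Suppose 12 ∣ n and 10 ∣ n. Any common multiple of 12 and 10 is a multiple of their lcm; here lcm(12, 10) = 12·10/gcd(12, 10) = 120/2 = 60, so 60 ∣ n.

(→) If 60 ∣ n, write n = 60q. Since 60 = 5·12, n = 12·(5q), so 12 ∣ n; and since 60 = 6·10, n = 10·(6q), so 10 ∣ n.

Both implications hold.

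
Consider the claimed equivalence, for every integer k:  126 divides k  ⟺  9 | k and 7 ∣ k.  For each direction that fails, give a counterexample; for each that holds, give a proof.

Only the forward direction holds.

(⇐) This fails: take k = 63. Both 9 ∣ 63 and 7 ∣ 63, yet 63 is not a multiple of 126 (since 63 = 0·126 + 63), so 126 ∤ 63.

(⇒) If 126 ∣ k, write k = 126q. Since 126 = 14·9, k = 9·(14q), so 9 ∣ k; and since 126 = 18·7, k = 7·(18q), so 7 ∣ k.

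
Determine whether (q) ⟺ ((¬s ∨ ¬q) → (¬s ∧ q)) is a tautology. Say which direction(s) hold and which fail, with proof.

The biconditional holds.

[⇒] Assume the antecedent. If s is true, the antecedent forces (s = T, q = T), and (¬s ∨ ¬q) → (¬s ∧ q) holds there. If s is false, the antecedent forces (s = F, q = T), and (¬s ∨ ¬q) → (¬s ∧ q) holds there. Either way (¬s ∨ ¬q) → (¬s ∧ q) holds.

[⇐] Assume the antecedent. If s is true, the antecedent forces (s = T, q = T), and q holds there. If s is false, the antecedent forces (s = F, q = T), and q holds there. Either way q holds.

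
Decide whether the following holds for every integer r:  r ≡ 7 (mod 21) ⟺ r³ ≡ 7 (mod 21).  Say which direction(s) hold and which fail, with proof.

(⇒) Suppose r ≡ 7 (mod 21). Write r = 21j + 7. Then (21j + 7)³ = 9261j³ + 9261j² + 3087j + 343 = 21(441j³ + 441j² + 147j + 16) + 7, so r³ ≡ 7 (mod 21).

(⇐) Conversely, suppose r³ ≡ 7 (mod 21). The only residue r in {0, …, 20} with r³ ≡ 7 (mod 21) is r = 7, so r ≡ 7 (mod 21).

The biconditional holds.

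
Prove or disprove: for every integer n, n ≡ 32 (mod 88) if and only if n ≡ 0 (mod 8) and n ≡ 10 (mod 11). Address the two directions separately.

[⇒] Suppose n ≡ 32 (mod 88); write n = 88j + 32. Since 8 ∣ 88, reducing mod 8 gives n ≡ 32 ≡ 0 (mod 8); since 11 ∣ 88, reducing mod 11 gives n ≡ 32 ≡ 10 (mod 11).

[⇐] Conversely, if n ≡ 0 (mod 8) and n ≡ 10 (mod 11), then by the Chinese remainder theorem n ≡ 32 (mod 88). This is exactly n ≡ 32 (mod 88).

Both implications hold.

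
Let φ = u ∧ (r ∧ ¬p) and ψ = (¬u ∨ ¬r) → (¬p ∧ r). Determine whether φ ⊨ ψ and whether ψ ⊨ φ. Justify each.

(⇒) Assume the antecedent. If r is true, the antecedent forces (r = T, u = T, p = F), and (¬u ∨ ¬r) → (¬p ∧ r) holds there. If r is false, the antecedent cannot hold. Either way (¬u ∨ ¬r) → (¬p ∧ r) holds.

(⇐) This fails. Under r = T, u = F, p = F, the left side is false but the right side is true.

Only the forward implication holds.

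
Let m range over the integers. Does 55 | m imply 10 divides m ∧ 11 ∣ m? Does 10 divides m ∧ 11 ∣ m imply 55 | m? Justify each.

(⇒) fails; (⇐) holds.

Forward direction. This fails: take m = 55. Certainly 55 ∣ 55, but 10 ∤ 55.

Converse. Suppose 10 ∣ m and 11 ∣ m. Any common multiple of 10 and 11 is a multiple of their lcm; here gcd(10, 11) = 1, so lcm(10, 11) = 10·11 = 110, so 110 ∣ m. Since 55 ∣ 110, it follows that 55 ∣ m.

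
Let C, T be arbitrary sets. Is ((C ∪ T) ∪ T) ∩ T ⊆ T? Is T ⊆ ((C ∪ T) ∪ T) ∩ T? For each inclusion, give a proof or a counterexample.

(⊆) Let x ∈ ((C ∪ T) ∪ T) ∩ T. Then either x ∈ T and x ∉ C; or x ∈ C ∩ T. In each case x ∈ T, so ((C ∪ T) ∪ T) ∩ T ⊆ T.

(⊇) Let x ∈ T. Then either x ∈ T and x ∉ C; or x ∈ C ∩ T. In each case x ∈ ((C ∪ T) ∪ T) ∩ T, so T ⊆ ((C ∪ T) ∪ T) ∩ T.

Both inclusions hold; the sets are equal.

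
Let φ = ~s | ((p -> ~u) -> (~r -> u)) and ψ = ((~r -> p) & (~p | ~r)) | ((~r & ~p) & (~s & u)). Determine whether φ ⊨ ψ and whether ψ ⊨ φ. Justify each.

Forward direction. This fails. Under r = F, u = F, p = F, s = F, the left side is true but the right side is false.

Converse. This fails. Under r = F, u = F, p = T, s = T, the left side is false but the right side is true.

Neither direction holds.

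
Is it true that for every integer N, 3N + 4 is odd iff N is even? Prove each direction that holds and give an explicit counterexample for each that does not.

Forward direction. This fails: N = 7 gives 3N + 4 = 25, which is odd, but 7 is odd, not even.

Converse. This also fails: N = 6 is even, but 3N + 4 = 22 is even, not odd.

(⇒) fails and (⇐) fails.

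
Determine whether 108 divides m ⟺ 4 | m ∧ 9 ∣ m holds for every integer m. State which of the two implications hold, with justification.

(⇐) This fails: take m = 36. Both 4 ∣ 36 and 9 ∣ 36, yet 36 is not a multiple of 108 (since 36 = 0·108 + 36), so 108 ∤ 36.

(⇒) If 108 ∣ m, write m = 108q. Since 108 = 27·4, m = 4·(27q), so 4 ∣ m; and since 108 = 12·9, m = 9·(12q), so 9 ∣ m.

Only the forward direction holds.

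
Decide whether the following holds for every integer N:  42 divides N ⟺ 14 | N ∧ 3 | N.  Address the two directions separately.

[⇐] Suppose 14 ∣ N and 3 ∣ N. Any common multiple of 14 and 3 is a multiple of their lcm; here gcd(14, 3) = 1, so lcm(14, 3) = 14·3 = 42, so 42 ∣ N.

[⇒] If 42 ∣ N, write N = 42q. Since 42 = 3·14, N = 14·(3q), so 14 ∣ N; and since 42 = 14·3, N = 3·(14q), so 3 ∣ N.

Both directions hold; the statement is true.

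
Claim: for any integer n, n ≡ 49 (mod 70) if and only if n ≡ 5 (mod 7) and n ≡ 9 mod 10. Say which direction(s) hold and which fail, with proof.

Neither direction holds.

(⇒) This fails: n = 49 gives 49 ≡ 49 (mod 70) but 49 ≡ 0 (mod 7), so the conjunction on the right does not hold.

(⇐) This fails: n = 19 satisfies both congruences on the right (19 ≡ 5 mod 7 and 19 ≡ 9 mod 10) yet 19 ≡ 19 (mod 70), not 49.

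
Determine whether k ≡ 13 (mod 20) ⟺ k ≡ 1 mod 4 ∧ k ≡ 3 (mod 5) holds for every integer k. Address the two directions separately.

(⇒) Suppose k ≡ 13 (mod 20); write k = 20j + 13. Since 4 ∣ 20, reducing mod 4 gives k ≡ 13 ≡ 1 (mod 4); since 5 ∣ 20, reducing mod 5 gives k ≡ 13 ≡ 3 (mod 5).

(⇐) Conversely, if k ≡ 1 (mod 4) and k ≡ 3 (mod 5), then by the Chinese remainder theorem k ≡ 13 (mod 20). This is exactly k ≡ 13 (mod 20).

The biconditional holds.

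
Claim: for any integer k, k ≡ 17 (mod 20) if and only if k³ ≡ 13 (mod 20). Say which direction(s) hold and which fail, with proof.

Both implications hold.

Forward direction. Suppose k ≡ 17 (mod 20). Write k = 20j + 17. Then (20j + 17)³ = 8000j³ + 20400j² + 17340j + 4913 = 20(400j³ + 1020j² + 867j + 245) + 13, so k³ ≡ 13 (mod 20).

Converse. Suppose k³ ≡ 13 (mod 20). The only residue r in {0, …, 19} with r³ ≡ 13 (mod 20) is r = 17, so k ≡ 17 (mod 20).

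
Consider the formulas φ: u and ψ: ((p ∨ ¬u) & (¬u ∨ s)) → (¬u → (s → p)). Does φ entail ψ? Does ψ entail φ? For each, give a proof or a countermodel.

(⇒) Assume the antecedent. If u is true, the consequent reduces to true regardless of the other variables. If u is false, the antecedent cannot hold. Either way the consequent holds.

(⇐) This fails. Under u = F, s = F, p = F, the left side is false but the right side is true.

The forward direction holds; the converse fails.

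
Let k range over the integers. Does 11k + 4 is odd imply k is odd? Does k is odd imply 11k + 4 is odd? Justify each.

Both directions hold.

(→) Suppose 11k + 4 is odd. Since 11 is odd, 11k and k have the same parity, so 11k + 4 ≡ k + 4 (mod 2). As 4 is even, 11k + 4 is odd exactly when k is odd. Thus k is odd.

(←) Conversely, suppose k is odd; write k = 2j + 1. Then 11k + 4 = 11·(2j + 1) + 4 = 2·11j + 15, which is odd.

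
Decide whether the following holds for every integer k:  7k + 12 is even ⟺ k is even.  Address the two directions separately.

Both directions hold; the statement is true.

(→) Suppose 7k + 12 is even. Since 7 is odd, 7k and k have the same parity, so 7k + 12 ≡ k + 12 (mod 2). As 12 is even, 7k + 12 is even exactly when k is even. Thus k is even.

(←) Conversely, suppose k is even; write k = 2j. Then 7k + 12 = 7·(2j) + 12 = 2·7j + 12, which is even.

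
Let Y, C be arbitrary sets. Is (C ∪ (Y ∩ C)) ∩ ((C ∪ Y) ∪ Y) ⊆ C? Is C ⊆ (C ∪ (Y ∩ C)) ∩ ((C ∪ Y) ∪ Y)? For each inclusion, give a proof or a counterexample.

Forward inclusion. Let x ∈ (C ∪ (Y ∩ C)) ∩ ((C ∪ Y) ∪ Y). Then either x ∈ C and x ∉ Y; or x ∈ Y ∩ C. In each case x ∈ C, so (C ∪ (Y ∩ C)) ∩ ((C ∪ Y) ∪ Y) ⊆ C.

Reverse inclusion. Let x ∈ C. Then either x ∈ C and x ∉ Y; or x ∈ Y ∩ C. In each case x ∈ (C ∪ (Y ∩ C)) ∩ ((C ∪ Y) ∪ Y), so C ⊆ (C ∪ (Y ∩ C)) ∩ ((C ∪ Y) ∪ Y).

Both inclusions hold; the sets are equal.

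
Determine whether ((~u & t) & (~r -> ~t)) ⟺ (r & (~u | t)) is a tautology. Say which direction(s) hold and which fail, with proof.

Only the forward direction holds.

[⇒] Assume the antecedent. If u is true, the antecedent cannot hold. If u is false, the antecedent forces (u = F, r = T, t = T), and r & (~u | t) holds there. Either way r & (~u | t) holds.

[⇐] This fails. Under u = F, r = T, t = F, the left side is false but the right side is true.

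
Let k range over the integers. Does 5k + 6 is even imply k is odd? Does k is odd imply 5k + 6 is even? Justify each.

(→) This fails: k = 0 gives 5k + 6 = 6, which is even, but 0 is even, not odd.

(←) This also fails: k = 3 is odd, but 5k + 6 = 21 is odd, not even.

Both directions fail.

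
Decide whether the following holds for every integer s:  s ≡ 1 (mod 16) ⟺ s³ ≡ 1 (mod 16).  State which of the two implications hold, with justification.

Both directions hold.

Forward direction. Suppose s ≡ 1 (mod 16). Write s = 16j + 1. Then (16j + 1)³ = 4096j³ + 768j² + 48j + 1 = 16(256j³ + 48j² + 3j) + 1, so s³ ≡ 1 (mod 16).

Converse. Suppose s³ ≡ 1 (mod 16). The only residue r in {0, …, 15} with r³ ≡ 1 (mod 16) is r = 1, so s ≡ 1 (mod 16).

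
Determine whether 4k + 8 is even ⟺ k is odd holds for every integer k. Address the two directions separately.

Converse. Suppose k is odd. Since 4 is even, 4k is even for every k, so 4k + 8 has the same parity as 8, which is even. Hence 4k + 8 is even.

Forward direction. This fails: take k = 2. Then 4k + 8 = 16, which is even, yet k = 2 is even, not odd.

Only the converse holds.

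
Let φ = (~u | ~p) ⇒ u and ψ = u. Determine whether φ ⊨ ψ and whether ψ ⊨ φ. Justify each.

(→) Assume the antecedent. If u is true, u reduces to true regardless of the other variables. If u is false, the antecedent cannot hold. Either way u holds.

(←) Assume the antecedent. If u is true, (~u | ~p) ⇒ u reduces to true regardless of the other variables. If u is false, the antecedent cannot hold. Either way (~u | ~p) ⇒ u holds.

Both directions hold.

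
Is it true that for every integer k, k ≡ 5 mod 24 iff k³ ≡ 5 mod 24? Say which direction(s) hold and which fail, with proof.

Equivalent; both directions hold.

(→) Suppose k ≡ 5 mod 24. Write k = 24j + 5. Then (24j + 5)³ = 13824j³ + 8640j² + 1800j + 125 = 24(576j³ + 360j² + 75j + 5) + 5, so k³ ≡ 5 (mod 24).

(←) Conversely, suppose k³ ≡ 5 (mod 24). The only residue r in {0, …, 23} with r³ ≡ 5 (mod 24) is r = 5, so k ≡ 5 (mod 24).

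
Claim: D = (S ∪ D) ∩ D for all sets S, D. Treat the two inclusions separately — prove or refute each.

The two sets are equal.

(⟹) Let x ∈ D. Then either x ∈ D and x ∉ S; or x ∈ S ∩ D. In each case x ∈ (S ∪ D) ∩ D, so D ⊆ (S ∪ D) ∩ D.

(⟸) Let x ∈ (S ∪ D) ∩ D. Then either x ∈ D and x ∉ S; or x ∈ S ∩ D. In each case x ∈ D, so (S ∪ D) ∩ D ⊆ D.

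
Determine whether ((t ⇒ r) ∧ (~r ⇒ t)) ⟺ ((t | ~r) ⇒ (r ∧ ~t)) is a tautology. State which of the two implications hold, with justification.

[⇒] This fails. Under t = T, r = T, the left side is true but the right side is false.

[⇐] Assume the antecedent. If t is true, the antecedent cannot hold. If t is false, the antecedent forces (t = F, r = T), and (t ⇒ r) ∧ (~r ⇒ t) holds there. Either way (t ⇒ r) ∧ (~r ⇒ t) holds.

The forward direction fails; the converse holds.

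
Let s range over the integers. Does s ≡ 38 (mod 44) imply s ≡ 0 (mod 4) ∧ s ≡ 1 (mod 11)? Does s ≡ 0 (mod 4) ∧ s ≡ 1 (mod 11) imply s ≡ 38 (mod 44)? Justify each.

Both directions fail.

[⇒] This fails: s = 38 gives 38 ≡ 38 (mod 44) but 38 ≡ 2 (mod 4), so the conjunction on the right does not hold.

[⇐] This fails: s = 12 satisfies both congruences on the right (12 ≡ 0 mod 4 and 12 ≡ 1 mod 11) yet 12 ≡ 12 (mod 44), not 38.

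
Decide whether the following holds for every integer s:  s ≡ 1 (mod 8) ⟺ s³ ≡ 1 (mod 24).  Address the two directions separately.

Only the converse holds.

(⇒) This fails: take s = 9. Then 9 ≡ 1 (mod 8), but 9³ = 729 ≡ 9 (mod 24), not 1.

(⇐) Conversely, the residues r modulo 24 with r³ ≡ 1 (mod 24) are exactly {1}, and each is ≡ 1 (mod 8).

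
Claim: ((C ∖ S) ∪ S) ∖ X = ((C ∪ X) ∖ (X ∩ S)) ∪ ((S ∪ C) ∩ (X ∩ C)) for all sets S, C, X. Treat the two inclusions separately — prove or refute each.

(⊆) fails and (⊇) fails.

(⟹) This inclusion fails. Take S = {1}, C = ∅, X = ∅; then 1 ∈ ((C ∖ S) ∪ S) ∖ X but 1 ∉ ((C ∪ X) ∖ (X ∩ S)) ∪ ((S ∪ C) ∩ (X ∩ C)).

(⟸) This inclusion fails. Take S = ∅, C = ∅, X = {1}; then 1 ∈ ((C ∪ X) ∖ (X ∩ S)) ∪ ((S ∪ C) ∩ (X ∩ C)) but 1 ∉ ((C ∖ S) ∪ S) ∖ X.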